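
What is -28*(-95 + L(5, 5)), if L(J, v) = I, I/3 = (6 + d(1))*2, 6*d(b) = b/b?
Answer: 1624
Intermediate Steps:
d(b) = ⅙ (d(b) = (b/b)/6 = (⅙)*1 = ⅙)
I = 37 (I = 3*((6 + ⅙)*2) = 3*((37/6)*2) = 3*(37/3) = 37)
L(J, v) = 37
-28*(-95 + L(5, 5)) = -28*(-95 + 37) = -28*(-58) = 1624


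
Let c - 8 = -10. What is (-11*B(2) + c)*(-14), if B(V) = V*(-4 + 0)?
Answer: -1204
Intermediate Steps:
c = -2 (c = 8 - 10 = -2)
B(V) = -4*V (B(V) = V*(-4) = -4*V)
(-11*B(2) + c)*(-14) = (-(-44)*2 - 2)*(-14) = (-11*(-8) - 2)*(-14) = (88 - 2)*(-14) = 86*(-14) = -1204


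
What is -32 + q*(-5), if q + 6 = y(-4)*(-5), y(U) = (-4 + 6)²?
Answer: 98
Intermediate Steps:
y(U) = 4 (y(U) = 2² = 4)
q = -26 (q = -6 + 4*(-5) = -6 - 20 = -26)
-32 + q*(-5) = -32 - 26*(-5) = -32 + 130 = 98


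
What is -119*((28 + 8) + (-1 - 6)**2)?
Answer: -10115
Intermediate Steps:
-119*((28 + 8) + (-1 - 6)**2) = -119*(36 + (-7)**2) = -119*(36 + 49) = -119*85 = -10115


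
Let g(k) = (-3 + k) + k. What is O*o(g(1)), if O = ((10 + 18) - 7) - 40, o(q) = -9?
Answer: 171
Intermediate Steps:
g(k) = -3 + 2*k
O = -19 (O = (28 - 7) - 40 = 21 - 40 = -19)
O*o(g(1)) = -19*(-9) = 171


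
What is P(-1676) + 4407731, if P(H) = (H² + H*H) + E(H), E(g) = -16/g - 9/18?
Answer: 8401521943/838 ≈ 1.0026e+7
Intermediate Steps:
E(g) = -½ - 16/g (E(g) = -16/g - 9*1/18 = -16/g - ½ = -½ - 16/g)
P(H) = 2*H² + (-32 - H)/(2*H) (P(H) = (H² + H*H) + (-32 - H)/(2*H) = (H² + H²) + (-32 - H)/(2*H) = 2*H² + (-32 - H)/(2*H))
P(-1676) + 4407731 = (½)*(-32 - 1*(-1676) + 4*(-1676)³)/(-1676) + 4407731 = (½)*(-1/1676)*(-32 + 1676 + 4*(-4707843776)) + 4407731 = (½)*(-1/1676)*(-32 + 1676 - 18831375104) + 4407731 = (½)*(-1/1676)*(-18831373460) + 4407731 = 4707843365/838 + 4407731 = 8401521943/838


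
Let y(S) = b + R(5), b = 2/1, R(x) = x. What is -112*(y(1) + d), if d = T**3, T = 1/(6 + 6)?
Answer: -84679/108 ≈ -784.06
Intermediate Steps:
b = 2 (b = 2*1 = 2)
T = 1/12 ≈ 0.083333
y(S) = 7 (y(S) = 2 + 5 = 7)
d = 1/1728 (d = (1/12)**3 = 1/1728 ≈ 0.00057870)
-112*(y(1) + d) = -112*(7 + 1/1728) = -112*12097/1728 = -84679/108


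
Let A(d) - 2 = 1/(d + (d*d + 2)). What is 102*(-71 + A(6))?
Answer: -154785/22 ≈ -7035.7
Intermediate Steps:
A(d) = 2 + 1/(2 + d + d²) (A(d) = 2 + 1/(d + (d*d + 2)) = 2 + 1/(d + (d² + 2)) = 2 + 1/(d + (2 + d²)) = 2 + 1/(2 + d + d²))
102*(-71 + A(6)) = 102*(-71 + (5 + 2*6 + 2*6²)/(2 + 6 + 6²)) = 102*(-71 + (5 + 12 + 2*36)/(2 + 6 + 36)) = 102*(-71 + (5 + 12 + 72)/44) = 102*(-71 + (1/44)*89) = 102*(-71 + 89/44) = 102*(-3035/44) = -154785/22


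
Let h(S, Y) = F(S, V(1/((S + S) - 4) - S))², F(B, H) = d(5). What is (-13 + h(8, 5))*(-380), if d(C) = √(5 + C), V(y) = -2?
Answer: 1140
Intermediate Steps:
F(B, H) = √10 (F(B, H) = √(5 + 5) = √10)
h(S, Y) = 10 (h(S, Y) = (√10)² = 10)
(-13 + h(8, 5))*(-380) = (-13 + 10)*(-380) = -3*(-380) = 1140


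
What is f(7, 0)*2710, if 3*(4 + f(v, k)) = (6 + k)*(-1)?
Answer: -16260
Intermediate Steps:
f(v, k) = -6 - k/3 (f(v, k) = -4 + ((6 + k)*(-1))/3 = -4 + (-6 - k)/3 = -4 + (-2 - k/3) = -6 - k/3)
f(7, 0)*2710 = (-6 - ⅓*0)*2710 = (-6 + 0)*2710 = -6*2710 = -16260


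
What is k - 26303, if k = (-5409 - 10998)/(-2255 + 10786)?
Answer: -224407300/8531 ≈ -26305.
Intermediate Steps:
k = -16407/8531 ≈ -1.9232
k - 26303 = -16407/8531 - 26303 = -224407300/8531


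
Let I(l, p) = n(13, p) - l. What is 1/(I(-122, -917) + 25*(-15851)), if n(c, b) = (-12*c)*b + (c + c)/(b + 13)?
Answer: -452/114401665 ≈ -3.9510e-6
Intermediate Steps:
n(c, b) = -12*b*c + 2*c/(13 + b) (n(c, b) = -12*b*c + (2*c)/(13 + b) = -12*b*c + 2*c/(13 + b))
I(l, p) = -l + 26*(1 - 78*p - 6*p**2)/(13 + p) (I(l, p) = 2*13*(1 - 78*p - 6*p**2)/(13 + p) - l = 26*(1 - 78*p - 6*p**2)/(13 + p) - l = -l + 26*(1 - 78*p - 6*p**2)/(13 + p))
1/(I(-122, -917) + 25*(-15851)) = 1/((26 - 2028*(-917) - 156*(-917)**2 - 1*(-122)*(13 - 917))/(13 - 917) + 25*(-15851)) = 1/((26 + 1859676 - 156*840889 - 1*(-122)*(-904))/(-904) - 396275) = 1/(-(26 + 1859676 - 131178684 - 110288)/904 - 396275) = 1/(-1/904*(-129429270) - 396275) = 1/(64714635/452 - 396275) = 1/(-114401665/452) = -452/114401665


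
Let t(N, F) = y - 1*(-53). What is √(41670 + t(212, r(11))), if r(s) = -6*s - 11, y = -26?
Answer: 3*√4633 ≈ 204.20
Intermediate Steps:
r(s) = -11 - 6*s
t(N, F) = 27 (t(N, F) = -26 - 1*(-53) = -26 + 53 = 27)
√(41670 + t(212, r(11))) = √(41670 + 27) = √41697 = 3*√4633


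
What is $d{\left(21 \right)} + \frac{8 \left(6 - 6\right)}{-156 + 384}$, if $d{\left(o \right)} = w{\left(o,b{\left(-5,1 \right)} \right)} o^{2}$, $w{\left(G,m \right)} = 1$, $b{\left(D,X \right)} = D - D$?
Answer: $441$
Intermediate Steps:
$b{\left(D,X \right)} = 0$
$d{\left(o \right)} = o^{2}$ ($d{\left(o \right)} = 1 o^{2} = o^{2}$)
$d{\left(21 \right)} + \frac{8 \left(6 - 6\right)}{-156 + 384} = 21^{2} + \frac{8 \left(6 - 6\right)}{-156 + 384} = 441 + \frac{8 \cdot 0}{228} = 441 + 0 \cdot \frac{1}{228} = 441 + 0 = 441$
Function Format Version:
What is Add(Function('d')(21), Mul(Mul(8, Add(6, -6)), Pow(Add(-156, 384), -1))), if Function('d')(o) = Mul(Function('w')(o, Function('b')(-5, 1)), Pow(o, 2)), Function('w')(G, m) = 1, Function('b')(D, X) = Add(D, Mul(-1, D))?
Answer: 441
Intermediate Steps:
Function('b')(D, X) = 0
Function('d')(o) = Pow(o, 2) (Function('d')(o) = Mul(1, Pow(o, 2)) = Pow(o, 2))
Add(Function('d')(21), Mul(Mul(8, Add(6, -6)), Pow(Add(-156, 384), -1))) = Add(Pow(21, 2), Mul(Mul(8, Add(6, -6)), Pow(Add(-156, 384), -1))) = Add(441, Mul(Mul(8, 0), Pow(228, -1))) = Add(441, Mul(0, Rational(1, 228))) = Add(441, 0) = 441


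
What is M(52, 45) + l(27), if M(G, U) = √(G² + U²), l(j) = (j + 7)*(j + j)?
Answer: 1836 + √4729 ≈ 1904.8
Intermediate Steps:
l(j) = 2*j*(7 + j) (l(j) = (7 + j)*(2*j) = 2*j*(7 + j))
M(52, 45) + l(27) = √(52² + 45²) + 2*27*(7 + 27) = √(2704 + 2025) + 2*27*34 = √4729 + 1836 = 1836 + √4729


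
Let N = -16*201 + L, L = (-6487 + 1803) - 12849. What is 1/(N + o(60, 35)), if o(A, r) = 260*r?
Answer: -1/11649 ≈ -8.5844e-5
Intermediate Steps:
L = -17533 (L = -4684 - 12849 = -17533)
N = -20749 (N = -16*201 - 17533 = -3216 - 17533 = -20749)
1/(N + o(60, 35)) = 1/(-20749 + 260*35) = 1/(-20749 + 9100) = 1/(-11649) = -1/11649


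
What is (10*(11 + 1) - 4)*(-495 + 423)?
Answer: -8352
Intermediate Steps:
(10*(11 + 1) - 4)*(-495 + 423) = (10*12 - 4)*(-72) = (120 - 4)*(-72) = 116*(-72) = -8352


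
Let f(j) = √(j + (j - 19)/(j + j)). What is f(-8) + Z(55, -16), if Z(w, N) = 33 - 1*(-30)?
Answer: 63 + I*√101/4 ≈ 63.0 + 2.5125*I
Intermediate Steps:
Z(w, N) = 63 (Z(w, N) = 33 + 30 = 63)
f(j) = √(j + (-19 + j)/(2*j)) (f(j) = √(j + (-19 + j)/((2*j))) = √(j + (-19 + j)*(1/(2*j))) = √(j + (-19 + j)/(2*j)))
f(-8) + Z(55, -16) = √(2 - 38/(-8) + 4*(-8))/2 + 63 = √(2 - 38*(-⅛) - 32)/2 + 63 = √(2 + 19/4 - 32)/2 + 63 = √(-101/4)/2 + 63 = (I*√101/2)/2 + 63 = I*√101/4 + 63 = 63 + I*√101/4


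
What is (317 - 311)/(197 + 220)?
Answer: 2/139 ≈ 0.014388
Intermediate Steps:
(317 - 311)/(197 + 220) = 6/417 = 6*(1/417) = 2/139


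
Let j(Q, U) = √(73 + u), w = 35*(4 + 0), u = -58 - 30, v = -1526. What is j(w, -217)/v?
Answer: -I*√15/1526 ≈ -0.002538*I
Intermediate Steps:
u = -88
w = 140 (w = 35*4 = 140)
j(Q, U) = I*√15 (j(Q, U) = √(73 - 88) = √(-15) = I*√15)
j(w, -217)/v = (I*√15)/(-1526) = (I*√15)*(-1/1526) = -I*√15/1526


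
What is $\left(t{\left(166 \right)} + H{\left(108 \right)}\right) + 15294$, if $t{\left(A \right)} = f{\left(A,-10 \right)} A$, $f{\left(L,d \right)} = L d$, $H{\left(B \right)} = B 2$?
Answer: $-260050$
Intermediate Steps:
$H{\left(B \right)} = 2 B$
$t{\left(A \right)} = - 10 A^{2}$ ($t{\left(A \right)} = A \left(-10\right) A = - 10 A A = - 10 A^{2}$)
$\left(t{\left(166 \right)} + H{\left(108 \right)}\right) + 15294 = \left(- 10 \cdot 166^{2} + 2 \cdot 108\right) + 15294 = \left(\left(-10\right) 27556 + 216\right) + 15294 = \left(-275560 + 216\right) + 15294 = -275344 + 15294 = -260050$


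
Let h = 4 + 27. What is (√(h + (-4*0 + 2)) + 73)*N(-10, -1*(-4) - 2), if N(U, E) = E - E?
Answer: 0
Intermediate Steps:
N(U, E) = 0
h = 31
(√(h + (-4*0 + 2)) + 73)*N(-10, -1*(-4) - 2) = (√(31 + (-4*0 + 2)) + 73)*0 = (√(31 + (0 + 2)) + 73)*0 = (√(31 + 2) + 73)*0 = (√33 + 73)*0 = (73 + √33)*0 = 0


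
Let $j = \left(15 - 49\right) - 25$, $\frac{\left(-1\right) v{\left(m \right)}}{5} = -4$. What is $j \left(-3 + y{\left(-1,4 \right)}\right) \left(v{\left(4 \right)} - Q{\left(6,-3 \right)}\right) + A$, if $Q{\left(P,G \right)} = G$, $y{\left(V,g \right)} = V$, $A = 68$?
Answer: $5496$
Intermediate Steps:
$v{\left(m \right)} = 20$ ($v{\left(m \right)} = \left(-5\right) \left(-4\right) = 20$)
$j = -59$ ($j = -34 - 25 = -59$)
$j \left(-3 + y{\left(-1,4 \right)}\right) \left(v{\left(4 \right)} - Q{\left(6,-3 \right)}\right) + A = - 59 \left(-3 - 1\right) \left(20 - -3\right) + 68 = - 59 \left(- 4 \left(20 + 3\right)\right) + 68 = - 59 \left(\left(-4\right) 23\right) + 68 = \left(-59\right) \left(-92\right) + 68 = 5428 + 68 = 5496$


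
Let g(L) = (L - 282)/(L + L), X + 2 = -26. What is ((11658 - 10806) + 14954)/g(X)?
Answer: 442568/155 ≈ 2855.3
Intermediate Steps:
X = -28 (X = -2 - 26 = -28)
g(L) = (-282 + L)/(2*L) (g(L) = (-282 + L)/((2*L)) = (-282 + L)*(1/(2*L)) = (-282 + L)/(2*L))
((11658 - 10806) + 14954)/g(X) = ((11658 - 10806) + 14954)/(((½)*(-282 - 28)/(-28))) = (852 + 14954)/(((½)*(-1/28)*(-310))) = 15806/(155/28) = 15806*(28/155) = 442568/155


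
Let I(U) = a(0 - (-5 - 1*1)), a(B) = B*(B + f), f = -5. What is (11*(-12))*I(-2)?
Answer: -792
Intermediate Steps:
a(B) = B*(-5 + B) (a(B) = B*(B - 5) = B*(-5 + B))
I(U) = 6 (I(U) = (0 - (-5 - 1*1))*(-5 + (0 - (-5 - 1*1))) = (0 - (-5 - 1))*(-5 + (0 - (-5 - 1))) = (0 - 1*(-6))*(-5 + (0 - 1*(-6))) = (0 + 6)*(-5 + (0 + 6)) = 6*(-5 + 6) = 6*1 = 6)
(11*(-12))*I(-2) = (11*(-12))*6 = -132*6 = -792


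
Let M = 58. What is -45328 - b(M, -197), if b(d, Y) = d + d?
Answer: -45444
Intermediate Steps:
b(d, Y) = 2*d
-45328 - b(M, -197) = -45328 - 2*58 = -45328 - 1*116 = -45328 - 116 = -45444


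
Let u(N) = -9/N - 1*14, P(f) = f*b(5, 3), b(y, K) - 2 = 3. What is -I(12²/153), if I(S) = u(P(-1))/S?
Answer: 1037/80 ≈ 12.962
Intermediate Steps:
b(y, K) = 5 (b(y, K) = 2 + 3 = 5)
P(f) = 5*f (P(f) = f*5 = 5*f)
u(N) = -14 - 9/N (u(N) = -9/N - 14 = -14 - 9/N)
I(S) = -61/(5*S) (I(S) = (-14 - 9/(5*(-1)))/S = (-14 - 9/(-5))/S = (-14 - 9*(-⅕))/S = (-14 + 9/5)/S = -61/(5*S))
-I(12²/153) = -(-61)/(5*(12²/153)) = -(-61)/(5*(144*(1/153))) = -(-61)/(5*16/17) = -(-61)*17/(5*16) = -1*(-1037/80) = 1037/80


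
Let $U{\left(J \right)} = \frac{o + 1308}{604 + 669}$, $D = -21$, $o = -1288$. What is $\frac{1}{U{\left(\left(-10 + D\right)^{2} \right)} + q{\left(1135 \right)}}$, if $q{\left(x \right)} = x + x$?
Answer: $\frac{1273}{2889730} \approx 0.00044053$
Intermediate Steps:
$U{\left(J \right)} = \frac{20}{1273}$ ($U{\left(J \right)} = \frac{-1288 + 1308}{604 + 669} = \frac{20}{1273}$)
$q{\left(x \right)} = 2 x$
$\frac{1}{U{\left(\left(-10 + D\right)^{2} \right)} + q{\left(1135 \right)}} = \frac{1}{\frac{20}{1273} + 2 \cdot 1135} = \frac{1}{\frac{20}{1273} + 2270} = \frac{1}{\frac{2889730}{1273}} = \frac{1273}{2889730}$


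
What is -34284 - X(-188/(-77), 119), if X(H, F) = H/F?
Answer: -314144480/9163 ≈ -34284.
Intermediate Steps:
-34284 - X(-188/(-77), 119) = -34284 - (-188/(-77))/119 = -34284 - (-188*(-1/77))/119 = -34284 - 188/(77*119) = -34284 - 1*188/9163 = -34284 - 188/9163 = -314144480/9163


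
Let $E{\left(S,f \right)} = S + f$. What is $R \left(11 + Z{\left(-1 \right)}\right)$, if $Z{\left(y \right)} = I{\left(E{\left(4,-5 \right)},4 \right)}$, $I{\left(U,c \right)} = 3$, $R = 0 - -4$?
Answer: $56$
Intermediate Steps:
$R = 4$ ($R = 0 + 4 = 4$)
$Z{\left(y \right)} = 3$
$R \left(11 + Z{\left(-1 \right)}\right) = 4 \left(11 + 3\right) = 4 \cdot 14 = 56$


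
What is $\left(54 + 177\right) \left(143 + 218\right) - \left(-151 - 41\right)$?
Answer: $83583$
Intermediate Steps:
$\left(54 + 177\right) \left(143 + 218\right) - \left(-151 - 41\right) = 231 \cdot 361 - -192 = 83391 + 192 = 83583$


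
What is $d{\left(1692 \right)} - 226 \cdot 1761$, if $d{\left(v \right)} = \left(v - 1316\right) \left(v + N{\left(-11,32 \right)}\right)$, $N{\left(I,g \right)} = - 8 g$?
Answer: $141950$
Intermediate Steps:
$d{\left(v \right)} = \left(-1316 + v\right) \left(-256 + v\right)$ ($d{\left(v \right)} = \left(v - 1316\right) \left(v - 256\right) = \left(-1316 + v\right) \left(v - 256\right) = \left(-1316 + v\right) \left(-256 + v\right)$)
$d{\left(1692 \right)} - 226 \cdot 1761 = \left(336896 + 1692^{2} - 2659824\right) - 226 \cdot 1761 = \left(336896 + 2862864 - 2659824\right) - 397986 = 539936 - 397986 = 141950$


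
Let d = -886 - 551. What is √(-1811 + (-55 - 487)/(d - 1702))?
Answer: I*√17842662993/3139 ≈ 42.554*I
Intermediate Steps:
d = -1437
√(-1811 + (-55 - 487)/(d - 1702)) = √(-1811 + (-55 - 487)/(-1437 - 1702)) = √(-1811 - 542/(-3139)) = √(-1811 - 542*(-1/3139)) = √(-1811 + 542/3139) = √(-5684187/3139) = I*√17842662993/3139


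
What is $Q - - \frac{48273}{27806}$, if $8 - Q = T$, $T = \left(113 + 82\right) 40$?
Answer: $- \frac{216616079}{27806} \approx -7790.3$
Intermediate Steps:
$T = 7800$ ($T = 195 \cdot 40 = 7800$)
$Q = -7792$ ($Q = 8 - 7800 = -7792$)
$Q - - \frac{48273}{27806} = -7792 - - \frac{48273}{27806} = -7792 + \frac{48273}{27806} = - \frac{216616079}{27806}$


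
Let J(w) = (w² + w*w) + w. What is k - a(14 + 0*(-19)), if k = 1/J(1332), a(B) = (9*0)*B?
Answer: 1/3549780 ≈ 2.8171e-7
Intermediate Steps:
a(B) = 0 (a(B) = 0*B = 0)
J(w) = w + 2*w² (J(w) = (w² + w²) + w = 2*w² + w = w + 2*w²)
k = 1/3549780 (k = 1/(1332*(1 + 2*1332)) = 1/(1332*(1 + 2664)) = 1/(1332*2665) = 1/3549780 ≈ 2.8171e-7)
k - a(14 + 0*(-19)) = 1/3549780 - 1*0 = 1/3549780 + 0 = 1/3549780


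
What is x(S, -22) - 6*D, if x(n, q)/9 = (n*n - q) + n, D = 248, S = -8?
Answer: -786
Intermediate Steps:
x(n, q) = -9*q + 9*n + 9*n² (x(n, q) = 9*((n*n - q) + n) = 9*((n² - q) + n) = 9*(n + n² - q) = -9*q + 9*n + 9*n²)
x(S, -22) - 6*D = (-9*(-22) + 9*(-8) + 9*(-8)²) - 6*248 = (198 - 72 + 9*64) - 1488 = (198 - 72 + 576) - 1488 = 702 - 1488 = -786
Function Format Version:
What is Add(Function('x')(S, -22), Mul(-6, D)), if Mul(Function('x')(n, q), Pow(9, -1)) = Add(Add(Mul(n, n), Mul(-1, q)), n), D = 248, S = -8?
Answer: -786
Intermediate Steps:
Function('x')(n, q) = Add(Mul(-9, q), Mul(9, n), Mul(9, Pow(n, 2))) (Function('x')(n, q) = Mul(9, Add(Add(Mul(n, n), Mul(-1, q)), n)) = Mul(9, Add(Add(Pow(n, 2), Mul(-1, q)), n)) = Mul(9, Add(n, Pow(n, 2), Mul(-1, q))) = Add(Mul(-9, q), Mul(9, n), Mul(9, Pow(n, 2))))
Add(Function('x')(S, -22), Mul(-6, D)) = Add(Add(Mul(-9, -22), Mul(9, -8), Mul(9, Pow(-8, 2))), Mul(-6, 248)) = Add(Add(198, -72, Mul(9, 64)), -1488) = Add(Add(198, -72, 576), -1488) = Add(702, -1488) = -786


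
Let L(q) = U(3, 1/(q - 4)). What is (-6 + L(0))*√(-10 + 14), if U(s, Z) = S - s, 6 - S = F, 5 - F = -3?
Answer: -22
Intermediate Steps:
F = 8 (F = 5 - 1*(-3) = 5 + 3 = 8)
S = -2 (S = 6 - 1*8 = 6 - 8 = -2)
U(s, Z) = -2 - s
L(q) = -5 (L(q) = -2 - 1*3 = -2 - 3 = -5)
(-6 + L(0))*√(-10 + 14) = (-6 - 5)*√(-10 + 14) = -11*√4 = -11*2 = -22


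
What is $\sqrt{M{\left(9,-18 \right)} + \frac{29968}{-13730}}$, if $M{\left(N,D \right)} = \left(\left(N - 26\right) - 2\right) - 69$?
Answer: $\frac{4 i \sqrt{265634310}}{6865} \approx 9.4965 i$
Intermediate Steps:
$M{\left(N,D \right)} = -97 + N$ ($M{\left(N,D \right)} = \left(\left(-26 + N\right) - 2\right) - 69 = \left(-28 + N\right) - 69 = -97 + N$)
$\sqrt{M{\left(9,-18 \right)} + \frac{29968}{-13730}} = \sqrt{\left(-97 + 9\right) + \frac{29968}{-13730}} = \sqrt{-88 + 29968 \left(- \frac{1}{13730}\right)} = \sqrt{-88 - \frac{14984}{6865}} = \sqrt{- \frac{619104}{6865}} = \frac{4 i \sqrt{265634310}}{6865}$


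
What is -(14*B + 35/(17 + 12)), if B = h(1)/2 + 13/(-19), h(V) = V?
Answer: 756/551 ≈ 1.3721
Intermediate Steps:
B = -7/38 (B = 1/2 + 13/(-19) = 1*(½) + 13*(-1/19) = ½ - 13/19 = -7/38 ≈ -0.18421)
-(14*B + 35/(17 + 12)) = -(14*(-7/38) + 35/(17 + 12)) = -(-49/19 + 35/29) = -1*(-756/551) = 756/551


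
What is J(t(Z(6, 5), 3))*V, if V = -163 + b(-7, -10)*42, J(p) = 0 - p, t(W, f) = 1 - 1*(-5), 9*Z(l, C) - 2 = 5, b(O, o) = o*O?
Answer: -16662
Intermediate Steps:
b(O, o) = O*o
Z(l, C) = 7/9 (Z(l, C) = 2/9 + (1/9)*5 = 2/9 + 5/9 = 7/9)
t(W, f) = 6 (t(W, f) = 1 + 5 = 6)
J(p) = -p
V = 2777 (V = -163 - 7*(-10)*42 = -163 + 70*42 = -163 + 2940 = 2777)
J(t(Z(6, 5), 3))*V = -1*6*2777 = -6*2777 = -16662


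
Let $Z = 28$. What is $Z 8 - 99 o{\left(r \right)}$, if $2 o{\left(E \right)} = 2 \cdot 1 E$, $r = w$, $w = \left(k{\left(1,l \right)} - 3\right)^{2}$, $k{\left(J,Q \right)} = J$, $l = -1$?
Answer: $-172$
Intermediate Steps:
$w = 4$ ($w = \left(1 - 3\right)^{2} = \left(-2\right)^{2} = 4$)
$r = 4$
$o{\left(E \right)} = E$ ($o{\left(E \right)} = \frac{2 \cdot 1 E}{2} = \frac{2 E}{2} = E$)
$Z 8 - 99 o{\left(r \right)} = 28 \cdot 8 - 396 = 224 - 396 = -172$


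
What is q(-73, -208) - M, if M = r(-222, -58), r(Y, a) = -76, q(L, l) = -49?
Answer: 27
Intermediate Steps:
M = -76
q(-73, -208) - M = -49 - 1*(-76) = -49 + 76 = 27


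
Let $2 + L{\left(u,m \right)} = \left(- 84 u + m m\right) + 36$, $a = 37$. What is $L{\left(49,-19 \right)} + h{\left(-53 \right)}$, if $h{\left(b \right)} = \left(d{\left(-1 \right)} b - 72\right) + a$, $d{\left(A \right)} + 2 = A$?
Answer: $-3597$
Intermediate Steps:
$d{\left(A \right)} = -2 + A$
$h{\left(b \right)} = -35 - 3 b$ ($h{\left(b \right)} = \left(\left(-2 - 1\right) b - 72\right) + 37 = \left(- 3 b - 72\right) + 37 = \left(-72 - 3 b\right) + 37 = -35 - 3 b$)
$L{\left(u,m \right)} = 34 + m^{2} - 84 u$ ($L{\left(u,m \right)} = -2 + \left(\left(- 84 u + m m\right) + 36\right) = -2 + \left(\left(- 84 u + m^{2}\right) + 36\right) = -2 + \left(\left(m^{2} - 84 u\right) + 36\right) = -2 + \left(36 + m^{2} - 84 u\right) = 34 + m^{2} - 84 u$)
$L{\left(49,-19 \right)} + h{\left(-53 \right)} = \left(34 + \left(-19\right)^{2} - 4116\right) - -124 = \left(34 + 361 - 4116\right) + \left(-35 + 159\right) = -3721 + 124 = -3597$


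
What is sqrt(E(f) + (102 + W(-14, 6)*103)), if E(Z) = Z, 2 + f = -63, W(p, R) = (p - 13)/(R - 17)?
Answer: 2*sqrt(8767)/11 ≈ 17.024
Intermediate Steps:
W(p, R) = (-13 + p)/(-17 + R)
f = -65 (f = -2 - 63 = -65)
sqrt(E(f) + (102 + W(-14, 6)*103)) = sqrt(-65 + (102 + ((-13 - 14)/(-17 + 6))*103)) = sqrt(-65 + (102 + (-27/(-11))*103)) = sqrt(-65 + (102 - 1/11*(-27)*103)) = sqrt(-65 + (102 + (27/11)*103)) = sqrt(-65 + (102 + 2781/11)) = sqrt(-65 + 3903/11) = sqrt(3188/11) = 2*sqrt(8767)/11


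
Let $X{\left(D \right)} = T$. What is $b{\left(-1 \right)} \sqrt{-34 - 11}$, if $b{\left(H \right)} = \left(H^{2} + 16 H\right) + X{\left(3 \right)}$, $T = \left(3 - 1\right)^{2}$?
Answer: $- 33 i \sqrt{5} \approx - 73.79 i$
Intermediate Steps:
$T = 4$ ($T = 2^{2} = 4$)
$X{\left(D \right)} = 4$
$b{\left(H \right)} = 4 + H^{2} + 16 H$ ($b{\left(H \right)} = \left(H^{2} + 16 H\right) + 4 = 4 + H^{2} + 16 H$)
$b{\left(-1 \right)} \sqrt{-34 - 11} = \left(4 + \left(-1\right)^{2} + 16 \left(-1\right)\right) \sqrt{-34 - 11} = \left(4 + 1 - 16\right) \sqrt{-34 + \left(-30 + 19\right)} = - 11 \sqrt{-34 - 11} = - 11 \sqrt{-45} = - 11 \cdot 3 i \sqrt{5} = - 33 i \sqrt{5}$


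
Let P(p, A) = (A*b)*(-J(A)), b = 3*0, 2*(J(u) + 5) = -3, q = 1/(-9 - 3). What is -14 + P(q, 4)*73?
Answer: -14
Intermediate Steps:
q = -1/12 (q = 1/(-12) = -1/12 ≈ -0.083333)
J(u) = -13/2 (J(u) = -5 + (½)*(-3) = -5 - 3/2 = -13/2)
b = 0
P(p, A) = 0 (P(p, A) = (A*0)*(-1*(-13/2)) = 0*(13/2) = 0)
-14 + P(q, 4)*73 = -14 + 0*73 = -14 + 0 = -14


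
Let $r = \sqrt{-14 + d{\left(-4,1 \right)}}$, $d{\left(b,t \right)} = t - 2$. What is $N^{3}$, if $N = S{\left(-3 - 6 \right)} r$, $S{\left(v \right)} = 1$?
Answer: $- 15 i \sqrt{15} \approx - 58.095 i$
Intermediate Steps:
$d{\left(b,t \right)} = -2 + t$
$r = i \sqrt{15}$ ($r = \sqrt{-14 + \left(-2 + 1\right)} = \sqrt{-14 - 1} = \sqrt{-15} = i \sqrt{15} \approx 3.873 i$)
$N = i \sqrt{15}$ ($N = 1 i \sqrt{15} = i \sqrt{15} \approx 3.873 i$)
$N^{3} = \left(i \sqrt{15}\right)^{3} = - 15 i \sqrt{15}$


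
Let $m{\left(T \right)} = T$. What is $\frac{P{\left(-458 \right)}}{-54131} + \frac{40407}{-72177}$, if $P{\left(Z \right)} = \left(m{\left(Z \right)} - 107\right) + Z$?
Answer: $- \frac{9149066}{16913477} \approx -0.54093$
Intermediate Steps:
$P{\left(Z \right)} = -107 + 2 Z$ ($P{\left(Z \right)} = \left(Z - 107\right) + Z = \left(-107 + Z\right) + Z = -107 + 2 Z$)
$\frac{P{\left(-458 \right)}}{-54131} + \frac{40407}{-72177} = \frac{-107 + 2 \left(-458\right)}{-54131} + \frac{40407}{-72177} = \left(-107 - 916\right) \left(- \frac{1}{54131}\right) + 40407 \left(- \frac{1}{72177}\right) = \left(-1023\right) \left(- \frac{1}{54131}\right) - \frac{13469}{24059} = \frac{93}{4921} - \frac{13469}{24059} = - \frac{9149066}{16913477}$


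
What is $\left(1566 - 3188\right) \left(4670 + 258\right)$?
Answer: $-7993216$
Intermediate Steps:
$\left(1566 - 3188\right) \left(4670 + 258\right) = \left(-1622\right) 4928 = -7993216$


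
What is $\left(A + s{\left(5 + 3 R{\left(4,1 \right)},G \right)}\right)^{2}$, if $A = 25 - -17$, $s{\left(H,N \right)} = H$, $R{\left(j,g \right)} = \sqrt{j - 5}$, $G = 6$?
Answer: $2200 + 282 i \approx 2200.0 + 282.0 i$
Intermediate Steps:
$R{\left(j,g \right)} = \sqrt{-5 + j}$
$A = 42$ ($A = 25 + 17 = 42$)
$\left(A + s{\left(5 + 3 R{\left(4,1 \right)},G \right)}\right)^{2} = \left(42 + \left(5 + 3 \sqrt{-5 + 4}\right)\right)^{2} = \left(42 + \left(5 + 3 \sqrt{-1}\right)\right)^{2} = \left(42 + \left(5 + 3 i\right)\right)^{2} = \left(47 + 3 i\right)^{2}$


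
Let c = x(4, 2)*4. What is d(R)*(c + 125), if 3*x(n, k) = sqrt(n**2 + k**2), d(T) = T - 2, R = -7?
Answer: -1125 - 24*sqrt(5) ≈ -1178.7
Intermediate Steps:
d(T) = -2 + T
x(n, k) = sqrt(k**2 + n**2)/3 (x(n, k) = sqrt(n**2 + k**2)/3 = sqrt(k**2 + n**2)/3)
c = 8*sqrt(5)/3 (c = (sqrt(2**2 + 4**2)/3)*4 = (sqrt(4 + 16)/3)*4 = (sqrt(20)/3)*4 = ((2*sqrt(5))/3)*4 = (2*sqrt(5)/3)*4 = 8*sqrt(5)/3 ≈ 5.9628)
d(R)*(c + 125) = (-2 - 7)*(8*sqrt(5)/3 + 125) = -9*(125 + 8*sqrt(5)/3) = -1125 - 24*sqrt(5)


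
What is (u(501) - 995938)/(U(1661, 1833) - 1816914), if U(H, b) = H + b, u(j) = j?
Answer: 995437/1813420 ≈ 0.54893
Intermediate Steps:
(u(501) - 995938)/(U(1661, 1833) - 1816914) = (501 - 995938)/((1661 + 1833) - 1816914) = -995437/(3494 - 1816914) = -995437/(-1813420) = -995437*(-1/1813420) = 995437/1813420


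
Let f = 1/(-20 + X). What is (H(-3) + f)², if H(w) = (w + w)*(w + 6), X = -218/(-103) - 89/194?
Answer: 43788024031504/134333245225 ≈ 325.97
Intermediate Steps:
X = 33125/19982 (X = -218*(-1/103) - 89*1/194 = 218/103 - 89/194 = 33125/19982 ≈ 1.6577)
H(w) = 2*w*(6 + w) (H(w) = (2*w)*(6 + w) = 2*w*(6 + w))
f = -19982/366515 (f = 1/(-20 + 33125/19982) = 1/(-366515/19982) = -19982/366515 ≈ -0.054519)
(H(-3) + f)² = (2*(-3)*(6 - 3) - 19982/366515)² = (2*(-3)*3 - 19982/366515)² = (-18 - 19982/366515)² = (-6617252/366515)² = 43788024031504/134333245225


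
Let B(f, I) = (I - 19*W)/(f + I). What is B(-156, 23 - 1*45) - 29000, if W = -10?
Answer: -2581084/89 ≈ -29001.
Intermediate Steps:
B(f, I) = (190 + I)/(I + f) (B(f, I) = (I - 19*(-10))/(f + I) = (I + 190)/(I + f) = (190 + I)/(I + f))
B(-156, 23 - 1*45) - 29000 = (190 + (23 - 1*45))/((23 - 1*45) - 156) - 29000 = (190 + (23 - 45))/((23 - 45) - 156) - 29000 = (190 - 22)/(-22 - 156) - 29000 = 168/(-178) - 29000 = -1/178*168 - 29000 = -84/89 - 29000 = -2581084/89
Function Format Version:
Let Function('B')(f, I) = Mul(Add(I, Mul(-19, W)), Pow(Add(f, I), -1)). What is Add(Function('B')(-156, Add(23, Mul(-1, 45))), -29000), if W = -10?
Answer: Rational(-2581084, 89) ≈ -29001.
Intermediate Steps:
Function('B')(f, I) = Mul(Pow(Add(I, f), -1), Add(190, I)) (Function('B')(f, I) = Mul(Add(I, Mul(-19, -10)), Pow(Add(f, I), -1)) = Mul(Add(I, 190), Pow(Add(I, f), -1)) = Mul(Add(190, I), Pow(Add(I, f), -1)) = Mul(Pow(Add(I, f), -1), Add(190, I)))
Add(Function('B')(-156, Add(23, Mul(-1, 45))), -29000) = Add(Mul(Pow(Add(Add(23, Mul(-1, 45)), -156), -1), Add(190, Add(23, Mul(-1, 45)))), -29000) = Add(Mul(Pow(Add(Add(23, -45), -156), -1), Add(190, Add(23, -45))), -29000) = Add(Mul(Pow(Add(-22, -156), -1), Add(190, -22)), -29000) = Add(Mul(Pow(-178, -1), 168), -29000) = Add(Mul(Rational(-1, 178), 168), -29000) = Add(Rational(-84, 89), -29000) = Rational(-2581084, 89)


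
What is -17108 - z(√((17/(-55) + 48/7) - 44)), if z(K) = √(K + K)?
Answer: -17108 - 385^(¾)*14419^(¼)*(1 + I)/385 ≈ -17110.0 - 2.4738*I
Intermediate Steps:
z(K) = √2*√K (z(K) = √(2*K) = √2*√K)
-17108 - z(√((17/(-55) + 48/7) - 44)) = -17108 - √2*√(√((17/(-55) + 48/7) - 44)) = -17108 - √2*√(√((17*(-1/55) + 48*(⅐)) - 44)) = -17108 - √2*√(√((-17/55 + 48/7) - 44)) = -17108 - √2*√(√(2521/385 - 44)) = -17108 - √2*√(√(-14419/385)) = -17108 - √2*√(I*√5551315/385) = -17108 - √2*385^(¾)*14419^(¼)*√I/385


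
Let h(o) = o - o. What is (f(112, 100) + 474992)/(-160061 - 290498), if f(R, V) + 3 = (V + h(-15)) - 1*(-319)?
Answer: -475408/450559 ≈ -1.0552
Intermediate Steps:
h(o) = 0
f(R, V) = 316 + V (f(R, V) = -3 + ((V + 0) - 1*(-319)) = -3 + (V + 319) = -3 + (319 + V) = 316 + V)
(f(112, 100) + 474992)/(-160061 - 290498) = ((316 + 100) + 474992)/(-160061 - 290498) = (416 + 474992)/(-450559) = 475408*(-1/450559) = -475408/450559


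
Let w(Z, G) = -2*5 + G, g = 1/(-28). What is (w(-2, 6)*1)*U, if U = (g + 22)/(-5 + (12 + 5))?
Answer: -205/28 ≈ -7.3214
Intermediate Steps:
g = -1/28 ≈ -0.035714
U = 205/112 (U = (-1/28 + 22)/(-5 + (12 + 5)) = 615/(28*(-5 + 17)) = (615/28)/12 = (615/28)*(1/12) = 205/112 ≈ 1.8304)
w(Z, G) = -10 + G
(w(-2, 6)*1)*U = ((-10 + 6)*1)*(205/112) = -4*1*(205/112) = -4*205/112 = -205/28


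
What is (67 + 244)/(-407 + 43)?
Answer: -311/364 ≈ -0.85440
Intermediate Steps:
(67 + 244)/(-407 + 43) = 311/(-364) = 311*(-1/364) = -311/364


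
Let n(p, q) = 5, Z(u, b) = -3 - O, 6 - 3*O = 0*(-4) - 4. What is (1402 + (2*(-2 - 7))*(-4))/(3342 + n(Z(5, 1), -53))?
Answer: 1474/3347 ≈ 0.44039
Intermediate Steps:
O = 10/3 (O = 2 - (0*(-4) - 4)/3 = 2 - (0 - 4)/3 = 2 - ⅓*(-4) = 2 + 4/3 = 10/3 ≈ 3.3333)
Z(u, b) = -19/3 (Z(u, b) = -3 - 1*10/3 = -3 - 10/3 = -19/3)
(1402 + (2*(-2 - 7))*(-4))/(3342 + n(Z(5, 1), -53)) = (1402 + (2*(-2 - 7))*(-4))/(3342 + 5) = (1402 + (2*(-9))*(-4))/3347 = (1402 - 18*(-4))*(1/3347) = (1402 + 72)*(1/3347) = 1474*(1/3347) = 1474/3347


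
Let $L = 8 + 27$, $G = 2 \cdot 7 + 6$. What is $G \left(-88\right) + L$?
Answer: $-1725$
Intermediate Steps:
$G = 20$ ($G = 14 + 6 = 20$)
$L = 35$
$G \left(-88\right) + L = 20 \left(-88\right) + 35 = -1760 + 35 = -1725$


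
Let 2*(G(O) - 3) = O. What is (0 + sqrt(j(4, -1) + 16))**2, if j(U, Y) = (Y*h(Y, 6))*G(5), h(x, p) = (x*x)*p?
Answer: -17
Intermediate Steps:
G(O) = 3 + O/2
h(x, p) = p*x**2 (h(x, p) = x**2*p = p*x**2)
j(U, Y) = 33*Y**3 (j(U, Y) = (Y*(6*Y**2))*(3 + (1/2)*5) = (6*Y**3)*(3 + 5/2) = (6*Y**3)*(11/2) = 33*Y**3)
(0 + sqrt(j(4, -1) + 16))**2 = (0 + sqrt(33*(-1)**3 + 16))**2 = (0 + sqrt(33*(-1) + 16))**2 = (0 + sqrt(-33 + 16))**2 = (0 + sqrt(-17))**2 = (0 + I*sqrt(17))**2 = (I*sqrt(17))**2 = -17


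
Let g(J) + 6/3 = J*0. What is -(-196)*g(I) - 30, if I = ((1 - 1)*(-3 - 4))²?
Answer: -422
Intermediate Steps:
I = 0 (I = (0*(-7))² = 0² = 0)
g(J) = -2 (g(J) = -2 + J*0 = -2 + 0 = -2)
-(-196)*g(I) - 30 = -(-196)*(-2) - 30 = -49*8 - 30 = -392 - 30 = -422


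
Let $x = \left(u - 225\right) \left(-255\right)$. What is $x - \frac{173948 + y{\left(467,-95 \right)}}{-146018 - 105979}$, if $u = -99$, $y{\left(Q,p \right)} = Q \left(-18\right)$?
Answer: $\frac{20820157682}{251997} \approx 82621.0$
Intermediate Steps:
$y{\left(Q,p \right)} = - 18 Q$
$x = 82620$ ($x = \left(-99 - 225\right) \left(-255\right) = \left(-324\right) \left(-255\right) = 82620$)
$x - \frac{173948 + y{\left(467,-95 \right)}}{-146018 - 105979} = 82620 - \frac{173948 - 8406}{-146018 - 105979} = 82620 - \frac{173948 - 8406}{-251997} = 82620 - 165542 \left(- \frac{1}{251997}\right) = 82620 - - \frac{165542}{251997} = 82620 + \frac{165542}{251997} = \frac{20820157682}{251997}$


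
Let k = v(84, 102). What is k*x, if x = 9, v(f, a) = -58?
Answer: -522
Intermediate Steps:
k = -58
k*x = -58*9 = -522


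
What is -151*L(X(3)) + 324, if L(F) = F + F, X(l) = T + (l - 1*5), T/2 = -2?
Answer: 2136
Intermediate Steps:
T = -4 (T = 2*(-2) = -4)
X(l) = -9 + l (X(l) = -4 + (l - 1*5) = -4 + (l - 5) = -4 + (-5 + l) = -9 + l)
L(F) = 2*F
-151*L(X(3)) + 324 = -302*(-9 + 3) + 324 = -302*(-6) + 324 = -151*(-12) + 324 = 1812 + 324 = 2136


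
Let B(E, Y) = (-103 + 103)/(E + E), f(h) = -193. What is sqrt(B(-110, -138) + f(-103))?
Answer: I*sqrt(193) ≈ 13.892*I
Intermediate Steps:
B(E, Y) = 0 (B(E, Y) = 0/((2*E)) = 0*(1/(2*E)) = 0)
sqrt(B(-110, -138) + f(-103)) = sqrt(0 - 193) = sqrt(-193) = I*sqrt(193)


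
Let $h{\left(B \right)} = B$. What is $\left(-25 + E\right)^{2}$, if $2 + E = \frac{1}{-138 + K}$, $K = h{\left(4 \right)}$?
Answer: $\frac{13097161}{17956} \approx 729.4$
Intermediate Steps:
$K = 4$
$E = - \frac{269}{134}$ ($E = -2 + \frac{1}{-138 + 4} = -2 + \frac{1}{-134} = -2 - \frac{1}{134} = - \frac{269}{134} \approx -2.0075$)
$\left(-25 + E\right)^{2} = \left(-25 - \frac{269}{134}\right)^{2} = \left(- \frac{3619}{134}\right)^{2} = \frac{13097161}{17956}$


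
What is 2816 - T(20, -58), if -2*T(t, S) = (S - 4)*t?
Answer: 2196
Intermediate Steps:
T(t, S) = -t*(-4 + S)/2 (T(t, S) = -(S - 4)*t/2 = -(-4 + S)*t/2 = -t*(-4 + S)/2)
2816 - T(20, -58) = 2816 - 20*(4 - 1*(-58))/2 = 2816 - 20*(4 + 58)/2 = 2816 - 20*62/2 = 2816 - 1*620 = 2816 - 620 = 2196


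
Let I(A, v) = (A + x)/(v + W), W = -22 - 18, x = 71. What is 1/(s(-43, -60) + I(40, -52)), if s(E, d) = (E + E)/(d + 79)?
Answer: -1748/10021 ≈ -0.17443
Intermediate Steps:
s(E, d) = 2*E/(79 + d) (s(E, d) = (2*E)/(79 + d) = 2*E/(79 + d))
W = -40
I(A, v) = (71 + A)/(-40 + v) (I(A, v) = (A + 71)/(v - 40) = (71 + A)/(-40 + v))
1/(s(-43, -60) + I(40, -52)) = 1/(2*(-43)/(79 - 60) + (71 + 40)/(-40 - 52)) = 1/(2*(-43)/19 + 111/(-92)) = 1/(2*(-43)*(1/19) - 1/92*111) = 1/(-86/19 - 111/92) = 1/(-10021/1748) = -1748/10021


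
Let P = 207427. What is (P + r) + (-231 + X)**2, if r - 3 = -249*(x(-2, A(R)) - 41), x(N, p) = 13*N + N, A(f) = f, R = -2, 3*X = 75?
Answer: 267047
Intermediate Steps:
X = 25 (X = (1/3)*75 = 25)
x(N, p) = 14*N
r = 17184 (r = 3 - 249*(14*(-2) - 41) = 3 - 249*(-28 - 41) = 3 - 249*(-69) = 3 + 17181 = 17184)
(P + r) + (-231 + X)**2 = (207427 + 17184) + (-231 + 25)**2 = 224611 + (-206)**2 = 224611 + 42436 = 267047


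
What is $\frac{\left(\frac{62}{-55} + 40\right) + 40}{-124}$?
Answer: $- \frac{2169}{3410} \approx -0.63607$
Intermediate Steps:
$\frac{\left(\frac{62}{-55} + 40\right) + 40}{-124} = \left(\left(62 \left(- \frac{1}{55}\right) + 40\right) + 40\right) \left(- \frac{1}{124}\right) = \left(\left(- \frac{62}{55} + 40\right) + 40\right) \left(- \frac{1}{124}\right) = \left(\frac{2138}{55} + 40\right) \left(- \frac{1}{124}\right) = \frac{4338}{55} \left(- \frac{1}{124}\right) = - \frac{2169}{3410}$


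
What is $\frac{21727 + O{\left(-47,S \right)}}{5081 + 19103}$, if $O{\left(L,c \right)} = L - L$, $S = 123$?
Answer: $\frac{21727}{24184} \approx 0.8984$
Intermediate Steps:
$O{\left(L,c \right)} = 0$
$\frac{21727 + O{\left(-47,S \right)}}{5081 + 19103} = \frac{21727 + 0}{5081 + 19103} = \frac{21727}{24184}$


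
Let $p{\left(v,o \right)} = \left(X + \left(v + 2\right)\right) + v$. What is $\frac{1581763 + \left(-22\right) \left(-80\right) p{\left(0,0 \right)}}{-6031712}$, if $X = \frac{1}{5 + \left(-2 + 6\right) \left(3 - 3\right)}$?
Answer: $- \frac{1585635}{6031712} \approx -0.26288$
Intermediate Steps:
$X = \frac{1}{5}$ ($X = \frac{1}{5 + 4 \cdot 0} = \frac{1}{5 + 0} = \frac{1}{5} \approx 0.2$)
$p{\left(v,o \right)} = \frac{11}{5} + 2 v$ ($p{\left(v,o \right)} = \left(\frac{1}{5} + \left(v + 2\right)\right) + v = \left(\frac{1}{5} + \left(2 + v\right)\right) + v = \left(\frac{11}{5} + v\right) + v = \frac{11}{5} + 2 v$)
$\frac{1581763 + \left(-22\right) \left(-80\right) p{\left(0,0 \right)}}{-6031712} = \frac{1581763 + \left(-22\right) \left(-80\right) \left(\frac{11}{5} + 2 \cdot 0\right)}{-6031712} = \left(1581763 + 1760 \left(\frac{11}{5} + 0\right)\right) \left(- \frac{1}{6031712}\right) = \left(1581763 + 1760 \cdot \frac{11}{5}\right) \left(- \frac{1}{6031712}\right) = \left(1581763 + 3872\right) \left(- \frac{1}{6031712}\right) = 1585635 \left(- \frac{1}{6031712}\right) = - \frac{1585635}{6031712}$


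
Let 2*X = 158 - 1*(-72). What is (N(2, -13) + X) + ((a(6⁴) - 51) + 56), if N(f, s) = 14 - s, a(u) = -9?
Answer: 138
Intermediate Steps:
X = 115 (X = (158 - 1*(-72))/2 = (158 + 72)/2 = (½)*230 = 115)
(N(2, -13) + X) + ((a(6⁴) - 51) + 56) = ((14 - 1*(-13)) + 115) + ((-9 - 51) + 56) = ((14 + 13) + 115) + (-60 + 56) = (27 + 115) - 4 = 142 - 4 = 138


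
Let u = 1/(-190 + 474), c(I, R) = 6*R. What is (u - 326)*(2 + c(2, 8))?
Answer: -2314575/142 ≈ -16300.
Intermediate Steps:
u = 1/284 ≈ 0.0035211
(u - 326)*(2 + c(2, 8)) = (1/284 - 326)*(2 + 6*8) = -92583*(2 + 48)/284 = -92583/284*50 = -2314575/142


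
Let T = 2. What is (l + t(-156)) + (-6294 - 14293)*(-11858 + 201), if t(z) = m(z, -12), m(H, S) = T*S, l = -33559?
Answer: 239949076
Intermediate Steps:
m(H, S) = 2*S
t(z) = -24 (t(z) = 2*(-12) = -24)
(l + t(-156)) + (-6294 - 14293)*(-11858 + 201) = (-33559 - 24) + (-6294 - 14293)*(-11858 + 201) = -33583 - 20587*(-11657) = -33583 + 239982659 = 239949076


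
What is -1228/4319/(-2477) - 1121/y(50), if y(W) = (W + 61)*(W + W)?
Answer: -11979009923/118749609300 ≈ -0.10088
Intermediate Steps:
y(W) = 2*W*(61 + W) (y(W) = (61 + W)*(2*W) = 2*W*(61 + W))
-1228/4319/(-2477) - 1121/y(50) = -1228/4319/(-2477) - 1121*1/(100*(61 + 50)) = -1228*1/4319*(-1/2477) - 1121/(2*50*111) = -1228/4319*(-1/2477) - 1121/11100 = 1228/10698163 - 1121*1/11100 = 1228/10698163 - 1121/11100 = -11979009923/118749609300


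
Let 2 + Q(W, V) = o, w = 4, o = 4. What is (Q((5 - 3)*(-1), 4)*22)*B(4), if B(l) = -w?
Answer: -176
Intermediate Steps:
Q(W, V) = 2 (Q(W, V) = -2 + 4 = 2)
B(l) = -4 (B(l) = -1*4 = -4)
(Q((5 - 3)*(-1), 4)*22)*B(4) = (2*22)*(-4) = 44*(-4) = -176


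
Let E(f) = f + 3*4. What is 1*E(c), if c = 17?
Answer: 29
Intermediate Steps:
E(f) = 12 + f (E(f) = f + 12 = 12 + f)
1*E(c) = 1*(12 + 17) = 1*29 = 29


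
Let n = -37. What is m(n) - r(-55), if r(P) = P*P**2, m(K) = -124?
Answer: 166251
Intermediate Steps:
r(P) = P**3
m(n) - r(-55) = -124 - 1*(-55)**3 = -124 - 1*(-166375) = -124 + 166375 = 166251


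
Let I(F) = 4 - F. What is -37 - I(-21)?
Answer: -62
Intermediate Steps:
-37 - I(-21) = -37 - (4 - 1*(-21)) = -37 - (4 + 21) = -37 - 1*25 = -37 - 25 = -62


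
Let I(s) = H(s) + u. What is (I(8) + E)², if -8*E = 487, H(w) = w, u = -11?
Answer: 261121/64 ≈ 4080.0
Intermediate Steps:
E = -487/8 (E = -⅛*487 = -487/8 ≈ -60.875)
I(s) = -11 + s (I(s) = s - 11 = -11 + s)
(I(8) + E)² = ((-11 + 8) - 487/8)² = (-3 - 487/8)² = (-511/8)² = 261121/64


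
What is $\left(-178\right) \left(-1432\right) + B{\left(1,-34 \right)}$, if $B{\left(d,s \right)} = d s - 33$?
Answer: $254829$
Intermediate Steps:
$B{\left(d,s \right)} = -33 + d s$
$\left(-178\right) \left(-1432\right) + B{\left(1,-34 \right)} = \left(-178\right) \left(-1432\right) + \left(-33 + 1 \left(-34\right)\right) = 254896 - 67 = 254829$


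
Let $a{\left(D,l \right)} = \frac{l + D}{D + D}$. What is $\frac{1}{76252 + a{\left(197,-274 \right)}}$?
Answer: $\frac{394}{30043211} \approx 1.3114 \cdot 10^{-5}$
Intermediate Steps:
$a{\left(D,l \right)} = \frac{D + l}{2 D}$
$\frac{1}{76252 + a{\left(197,-274 \right)}} = \frac{1}{76252 + \frac{197 - 274}{2 \cdot 197}} = \frac{1}{76252 + \frac{1}{2} \cdot \frac{1}{197} \left(-77\right)} = \frac{1}{76252 - \frac{77}{394}} = \frac{1}{\frac{30043211}{394}} = \frac{394}{30043211}$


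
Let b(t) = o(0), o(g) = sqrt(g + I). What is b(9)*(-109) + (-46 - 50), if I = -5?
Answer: -96 - 109*I*sqrt(5) ≈ -96.0 - 243.73*I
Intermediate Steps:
o(g) = sqrt(-5 + g) (o(g) = sqrt(g - 5) = sqrt(-5 + g))
b(t) = I*sqrt(5) (b(t) = sqrt(-5 + 0) = sqrt(-5) = I*sqrt(5))
b(9)*(-109) + (-46 - 50) = (I*sqrt(5))*(-109) + (-46 - 50) = -109*I*sqrt(5) - 96 = -96 - 109*I*sqrt(5)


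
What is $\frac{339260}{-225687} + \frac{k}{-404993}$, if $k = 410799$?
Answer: $- \frac{230109919093}{91401655191} \approx -2.5176$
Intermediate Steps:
$\frac{339260}{-225687} + \frac{k}{-404993} = \frac{339260}{-225687} + \frac{410799}{-404993} = 339260 \left(- \frac{1}{225687}\right) + 410799 \left(- \frac{1}{404993}\right) = - \frac{339260}{225687} - \frac{410799}{404993} = - \frac{230109919093}{91401655191}$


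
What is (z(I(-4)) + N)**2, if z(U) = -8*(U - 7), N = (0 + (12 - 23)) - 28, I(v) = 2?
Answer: 1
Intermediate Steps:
N = -39 (N = (0 - 11) - 28 = -11 - 28 = -39)
z(U) = 56 - 8*U (z(U) = -8*(-7 + U) = 56 - 8*U)
(z(I(-4)) + N)**2 = ((56 - 8*2) - 39)**2 = ((56 - 16) - 39)**2 = (40 - 39)**2 = 1**2 = 1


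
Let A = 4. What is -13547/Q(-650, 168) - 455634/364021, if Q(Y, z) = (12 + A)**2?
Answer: -296943223/5481728 ≈ -54.170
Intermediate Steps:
Q(Y, z) = 256 (Q(Y, z) = (12 + 4)**2 = 16**2 = 256)
-13547/Q(-650, 168) - 455634/364021 = -13547/256 - 455634/364021 = -13547*1/256 - 455634*1/364021 = -13547/256 - 26802/21413 = -296943223/5481728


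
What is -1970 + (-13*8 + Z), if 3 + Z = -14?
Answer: -2091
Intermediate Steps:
Z = -17 (Z = -3 - 14 = -17)
-1970 + (-13*8 + Z) = -1970 + (-13*8 - 17) = -1970 + (-104 - 17) = -1970 - 121 = -2091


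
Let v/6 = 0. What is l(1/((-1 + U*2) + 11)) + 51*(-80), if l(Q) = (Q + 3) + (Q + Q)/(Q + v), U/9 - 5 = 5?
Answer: -774249/190 ≈ -4075.0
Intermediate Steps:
U = 90 (U = 45 + 9*5 = 45 + 45 = 90)
v = 0 (v = 6*0 = 0)
l(Q) = 5 + Q (l(Q) = (Q + 3) + (Q + Q)/(Q + 0) = (3 + Q) + (2*Q)/Q = (3 + Q) + 2 = 5 + Q)
l(1/((-1 + U*2) + 11)) + 51*(-80) = (5 + 1/((-1 + 90*2) + 11)) + 51*(-80) = (5 + 1/((-1 + 180) + 11)) - 4080 = (5 + 1/(179 + 11)) - 4080 = (5 + 1/190) - 4080 = 951/190 - 4080 = -774249/190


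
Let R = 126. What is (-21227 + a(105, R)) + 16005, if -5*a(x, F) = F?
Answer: -26236/5 ≈ -5247.2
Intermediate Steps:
a(x, F) = -F/5
(-21227 + a(105, R)) + 16005 = (-21227 - ⅕*126) + 16005 = (-21227 - 126/5) + 16005 = -106261/5 + 16005 = -26236/5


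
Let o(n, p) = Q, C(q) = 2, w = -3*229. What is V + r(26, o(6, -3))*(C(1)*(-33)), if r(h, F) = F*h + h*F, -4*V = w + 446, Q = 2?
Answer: -27215/4 ≈ -6803.8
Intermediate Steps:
w = -687
o(n, p) = 2
V = 241/4 (V = -(-687 + 446)/4 = -¼*(-241) = 241/4 ≈ 60.250)
r(h, F) = 2*F*h (r(h, F) = F*h + F*h = 2*F*h)
V + r(26, o(6, -3))*(C(1)*(-33)) = 241/4 + (2*2*26)*(2*(-33)) = 241/4 + 104*(-66) = 241/4 - 6864 = -27215/4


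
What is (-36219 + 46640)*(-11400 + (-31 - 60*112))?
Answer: -189151571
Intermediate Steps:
(-36219 + 46640)*(-11400 + (-31 - 60*112)) = 10421*(-11400 + (-31 - 6720)) = 10421*(-11400 - 6751) = 10421*(-18151) = -189151571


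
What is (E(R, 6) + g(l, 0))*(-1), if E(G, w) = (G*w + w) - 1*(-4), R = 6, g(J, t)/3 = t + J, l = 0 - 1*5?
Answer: -31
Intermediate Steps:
l = -5 (l = 0 - 5 = -5)
g(J, t) = 3*J + 3*t (g(J, t) = 3*(t + J) = 3*(J + t) = 3*J + 3*t)
E(G, w) = 4 + w + G*w (E(G, w) = (w + G*w) + 4 = 4 + w + G*w)
(E(R, 6) + g(l, 0))*(-1) = ((4 + 6 + 6*6) + (3*(-5) + 3*0))*(-1) = ((4 + 6 + 36) + (-15 + 0))*(-1) = (46 - 15)*(-1) = 31*(-1) = -31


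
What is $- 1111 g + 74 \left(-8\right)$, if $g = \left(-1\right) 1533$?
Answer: $1702571$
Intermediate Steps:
$g = -1533$
$- 1111 g + 74 \left(-8\right) = \left(-1111\right) \left(-1533\right) + 74 \left(-8\right) = 1703163 - 592 = 1702571$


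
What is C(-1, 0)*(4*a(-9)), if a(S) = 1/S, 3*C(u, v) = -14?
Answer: 56/27 ≈ 2.0741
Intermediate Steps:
C(u, v) = -14/3 (C(u, v) = (1/3)*(-14) = -14/3)
a(S) = 1/S
C(-1, 0)*(4*a(-9)) = -56/(3*(-9)) = -56*(-1)/(3*9) = -14/3*(-4/9) = 56/27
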